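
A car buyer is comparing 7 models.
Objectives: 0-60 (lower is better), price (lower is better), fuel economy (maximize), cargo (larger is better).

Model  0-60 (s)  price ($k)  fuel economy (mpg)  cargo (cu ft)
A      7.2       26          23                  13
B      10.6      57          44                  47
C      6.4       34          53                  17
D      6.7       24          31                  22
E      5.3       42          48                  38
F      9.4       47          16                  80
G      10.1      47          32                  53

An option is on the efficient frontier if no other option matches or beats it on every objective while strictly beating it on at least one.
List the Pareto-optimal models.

A: dominated by D (0-60 6.7≤7.2, price 24≤26, fuel economy 31≥23, cargo 22≥13).
B: not dominated.
C: not dominated (best fuel economy).
D: not dominated (best price).
E: not dominated (best 0-60).
F: not dominated (best cargo).
G: not dominated.

B, C, D, E, F, G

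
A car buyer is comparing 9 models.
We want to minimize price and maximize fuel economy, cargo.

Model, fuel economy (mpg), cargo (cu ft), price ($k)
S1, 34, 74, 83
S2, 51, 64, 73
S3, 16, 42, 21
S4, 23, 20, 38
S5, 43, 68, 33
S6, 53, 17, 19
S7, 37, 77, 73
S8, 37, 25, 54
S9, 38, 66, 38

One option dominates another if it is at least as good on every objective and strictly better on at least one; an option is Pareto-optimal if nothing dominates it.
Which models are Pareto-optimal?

S1: dominated by S7 (fuel economy 37≥34, cargo 77≥74, price 73≤83).
S2: not dominated.
S3: not dominated.
S4: dominated by S5 (fuel economy 43≥23, cargo 68≥20, price 33≤38).
S5: not dominated.
S6: not dominated (best fuel economy).
S7: not dominated (best cargo).
S8: dominated by S5 (fuel economy 43≥37, cargo 68≥25, price 33≤54).
S9: dominated by S5 (fuel economy 43≥38, cargo 68≥66, price 33≤38).

S2, S3, S5, S6, S7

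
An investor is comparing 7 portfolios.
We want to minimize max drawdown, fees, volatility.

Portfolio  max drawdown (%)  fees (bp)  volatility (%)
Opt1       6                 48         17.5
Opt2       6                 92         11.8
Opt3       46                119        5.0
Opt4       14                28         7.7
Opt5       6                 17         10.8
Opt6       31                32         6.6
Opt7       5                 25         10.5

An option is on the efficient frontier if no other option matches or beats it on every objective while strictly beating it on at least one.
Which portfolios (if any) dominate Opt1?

Opt5, Opt7

Opt5: max drawdown 6≤6, fees 17≤48, volatility 10.8≤17.5 — dominates Opt1.
Opt7: max drawdown 5≤6, fees 25≤48, volatility 10.5≤17.5 — dominates Opt1.
Others (Opt2, Opt3, Opt4, Opt6) are each worse than Opt1 on at least one objective.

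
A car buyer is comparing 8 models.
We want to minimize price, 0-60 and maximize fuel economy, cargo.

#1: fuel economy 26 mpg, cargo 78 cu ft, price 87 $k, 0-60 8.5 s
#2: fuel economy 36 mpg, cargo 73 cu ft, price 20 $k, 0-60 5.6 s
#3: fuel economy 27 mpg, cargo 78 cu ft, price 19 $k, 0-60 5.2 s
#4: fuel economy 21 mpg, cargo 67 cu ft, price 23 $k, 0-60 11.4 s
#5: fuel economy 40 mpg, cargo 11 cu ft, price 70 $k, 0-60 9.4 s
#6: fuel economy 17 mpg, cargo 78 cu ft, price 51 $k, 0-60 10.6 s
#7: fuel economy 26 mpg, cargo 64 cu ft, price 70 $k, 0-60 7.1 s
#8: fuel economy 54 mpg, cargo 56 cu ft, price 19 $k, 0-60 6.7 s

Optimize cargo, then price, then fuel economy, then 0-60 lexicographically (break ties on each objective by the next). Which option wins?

First maximize cargo: best is 78, kept {#1, #3, #6}.
Then minimize price: best is 19, kept {#3}.

#3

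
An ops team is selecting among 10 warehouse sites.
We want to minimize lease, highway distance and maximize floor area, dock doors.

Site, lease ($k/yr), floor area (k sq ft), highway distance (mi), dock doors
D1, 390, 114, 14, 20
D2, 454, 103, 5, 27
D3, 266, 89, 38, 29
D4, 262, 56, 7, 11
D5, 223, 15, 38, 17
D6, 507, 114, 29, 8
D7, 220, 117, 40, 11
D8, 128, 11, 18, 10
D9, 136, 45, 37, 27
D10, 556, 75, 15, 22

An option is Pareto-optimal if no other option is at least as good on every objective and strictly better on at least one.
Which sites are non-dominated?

D1: not dominated.
D2: not dominated (best highway distance).
D3: not dominated (best dock doors).
D4: not dominated.
D5: dominated by D9 (lease 136≤223, floor area 45≥15, highway distance 37≤38, dock doors 27≥17).
D6: dominated by D1 (lease 390≤507, floor area 114≥114, highway distance 14≤29, dock doors 20≥8).
D7: not dominated (best floor area).
D8: not dominated (best lease).
D9: not dominated.
D10: dominated by D2 (lease 454≤556, floor area 103≥75, highway distance 5≤15, dock doors 27≥22).

D1, D2, D3, D4, D7, D8, D9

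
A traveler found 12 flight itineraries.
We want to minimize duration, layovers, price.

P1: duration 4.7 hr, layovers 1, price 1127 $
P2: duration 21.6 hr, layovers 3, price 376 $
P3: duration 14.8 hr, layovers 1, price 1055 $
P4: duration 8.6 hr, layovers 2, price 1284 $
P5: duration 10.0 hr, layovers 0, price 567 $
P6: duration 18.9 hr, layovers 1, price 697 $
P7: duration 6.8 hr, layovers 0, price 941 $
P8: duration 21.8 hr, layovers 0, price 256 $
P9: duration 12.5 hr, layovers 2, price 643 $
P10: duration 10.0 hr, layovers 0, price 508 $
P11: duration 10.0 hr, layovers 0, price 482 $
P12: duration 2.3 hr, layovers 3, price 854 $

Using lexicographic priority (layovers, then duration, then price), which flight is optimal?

First minimize layovers: best is 0, kept {P5, P7, P8, P10, P11}.
Then minimize duration: best is 6.8, kept {P7}.

P7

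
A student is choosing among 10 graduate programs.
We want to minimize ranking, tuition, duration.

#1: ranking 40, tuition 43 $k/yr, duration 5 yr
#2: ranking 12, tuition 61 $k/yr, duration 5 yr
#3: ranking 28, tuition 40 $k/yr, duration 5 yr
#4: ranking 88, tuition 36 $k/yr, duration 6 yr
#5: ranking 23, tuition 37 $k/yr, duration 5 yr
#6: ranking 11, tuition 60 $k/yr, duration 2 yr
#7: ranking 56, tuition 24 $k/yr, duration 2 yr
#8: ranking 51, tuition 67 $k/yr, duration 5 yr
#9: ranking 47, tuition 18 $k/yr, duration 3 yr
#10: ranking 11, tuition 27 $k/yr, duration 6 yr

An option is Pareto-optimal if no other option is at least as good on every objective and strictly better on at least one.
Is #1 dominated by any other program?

#3 vs #1: ranking 28≤40, tuition 40≤43, duration 5≤5 — #3 is at least as good on every objective and strictly better on at least one, so #3 dominates #1.

Yes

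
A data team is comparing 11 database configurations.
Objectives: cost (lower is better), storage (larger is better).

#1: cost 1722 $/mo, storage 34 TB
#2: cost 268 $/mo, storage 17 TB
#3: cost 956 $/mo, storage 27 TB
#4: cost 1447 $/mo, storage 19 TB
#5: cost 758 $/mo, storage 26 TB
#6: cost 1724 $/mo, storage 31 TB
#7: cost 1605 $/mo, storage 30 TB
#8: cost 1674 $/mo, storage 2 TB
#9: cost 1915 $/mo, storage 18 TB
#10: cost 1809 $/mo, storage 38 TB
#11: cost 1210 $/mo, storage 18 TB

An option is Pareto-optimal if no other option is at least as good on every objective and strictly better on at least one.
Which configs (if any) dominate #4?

#3: cost 956≤1447, storage 27≥19 — dominates #4.
#5: cost 758≤1447, storage 26≥19 — dominates #4.
Others (#1, #2, #6, #7, #8, #9, #10, #11) are each worse than #4 on at least one objective.

#3, #5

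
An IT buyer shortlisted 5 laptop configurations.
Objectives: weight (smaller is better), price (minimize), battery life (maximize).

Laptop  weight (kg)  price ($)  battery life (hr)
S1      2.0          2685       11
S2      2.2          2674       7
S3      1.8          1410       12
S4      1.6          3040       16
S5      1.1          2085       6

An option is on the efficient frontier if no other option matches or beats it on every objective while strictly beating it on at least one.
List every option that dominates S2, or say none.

S3

S3: weight 1.8≤2.2, price 1410≤2674, battery life 12≥7 — dominates S2.
Others (S1, S4, S5) are each worse than S2 on at least one objective.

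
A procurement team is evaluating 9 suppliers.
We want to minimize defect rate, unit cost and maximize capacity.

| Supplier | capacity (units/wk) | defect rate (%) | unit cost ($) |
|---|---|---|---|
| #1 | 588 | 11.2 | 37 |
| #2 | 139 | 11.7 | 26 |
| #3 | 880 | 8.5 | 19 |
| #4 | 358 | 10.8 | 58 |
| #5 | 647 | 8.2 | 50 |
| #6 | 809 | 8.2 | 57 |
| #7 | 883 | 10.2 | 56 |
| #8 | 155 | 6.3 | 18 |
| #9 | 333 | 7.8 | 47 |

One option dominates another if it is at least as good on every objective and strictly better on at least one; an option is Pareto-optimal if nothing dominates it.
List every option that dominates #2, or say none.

#3, #8

#3: capacity 880≥139, defect rate 8.5≤11.7, unit cost 19≤26 — dominates #2.
#8: capacity 155≥139, defect rate 6.3≤11.7, unit cost 18≤26 — dominates #2.
Others (#1, #4, #5, #6, #7, #9) are each worse than #2 on at least one objective.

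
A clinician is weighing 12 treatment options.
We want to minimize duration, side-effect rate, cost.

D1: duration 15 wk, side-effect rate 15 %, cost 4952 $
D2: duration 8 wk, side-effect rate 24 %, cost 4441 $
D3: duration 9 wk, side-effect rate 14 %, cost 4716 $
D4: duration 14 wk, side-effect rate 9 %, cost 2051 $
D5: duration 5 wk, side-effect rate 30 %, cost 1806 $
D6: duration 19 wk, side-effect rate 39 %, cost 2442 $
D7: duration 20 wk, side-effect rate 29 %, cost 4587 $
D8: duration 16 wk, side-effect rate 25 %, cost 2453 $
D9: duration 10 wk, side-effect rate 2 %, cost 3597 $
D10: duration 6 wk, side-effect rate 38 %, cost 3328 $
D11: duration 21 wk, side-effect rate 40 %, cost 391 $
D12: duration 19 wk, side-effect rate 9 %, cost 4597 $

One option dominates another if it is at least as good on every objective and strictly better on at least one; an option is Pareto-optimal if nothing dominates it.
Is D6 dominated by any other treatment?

D4 vs D6: duration 14≤19, side-effect rate 9≤39, cost 2051≤2442 — D4 is at least as good on every objective and strictly better on at least one, so D4 dominates D6.

Yes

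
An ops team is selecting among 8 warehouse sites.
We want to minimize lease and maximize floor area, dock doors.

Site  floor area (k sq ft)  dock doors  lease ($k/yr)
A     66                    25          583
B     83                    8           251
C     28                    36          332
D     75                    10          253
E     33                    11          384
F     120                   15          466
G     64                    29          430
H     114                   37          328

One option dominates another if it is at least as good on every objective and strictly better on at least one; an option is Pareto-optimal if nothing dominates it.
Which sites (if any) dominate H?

A: worse on floor area (66 vs 114).
B: worse on floor area (83 vs 114).
C: worse on floor area (28 vs 114).
D: worse on floor area (75 vs 114).
E: worse on floor area (33 vs 114).
F: worse on dock doors (15 vs 37).
G: worse on floor area (64 vs 114).
No option dominates H.

none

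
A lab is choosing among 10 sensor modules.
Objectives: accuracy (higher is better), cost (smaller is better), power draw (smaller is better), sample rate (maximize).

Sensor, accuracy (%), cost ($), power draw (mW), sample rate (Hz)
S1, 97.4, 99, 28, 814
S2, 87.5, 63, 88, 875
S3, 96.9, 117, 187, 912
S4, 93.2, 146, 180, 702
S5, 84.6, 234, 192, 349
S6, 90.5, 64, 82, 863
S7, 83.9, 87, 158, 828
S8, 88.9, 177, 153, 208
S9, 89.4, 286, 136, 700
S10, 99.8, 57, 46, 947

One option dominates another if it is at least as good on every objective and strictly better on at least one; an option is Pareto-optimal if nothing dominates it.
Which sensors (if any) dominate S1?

S2: worse on accuracy (87.5 vs 97.4).
S3: worse on accuracy (96.9 vs 97.4).
S4: worse on accuracy (93.2 vs 97.4).
S5: worse on accuracy (84.6 vs 97.4).
S6: worse on accuracy (90.5 vs 97.4).
S7: worse on accuracy (83.9 vs 97.4).
S8: worse on accuracy (88.9 vs 97.4).
S9: worse on accuracy (89.4 vs 97.4).
S10: worse on power draw (46 vs 28).
No option dominates S1.

none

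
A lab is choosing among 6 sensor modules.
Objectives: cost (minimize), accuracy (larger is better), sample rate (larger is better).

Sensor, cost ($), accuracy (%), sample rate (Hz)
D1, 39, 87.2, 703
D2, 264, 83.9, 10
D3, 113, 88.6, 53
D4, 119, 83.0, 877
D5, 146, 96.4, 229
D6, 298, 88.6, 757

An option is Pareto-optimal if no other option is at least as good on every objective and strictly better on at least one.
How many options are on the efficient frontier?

D1: not dominated (best cost).
D2: dominated by D1 (cost 39≤264, accuracy 87.2≥83.9, sample rate 703≥10).
D3: not dominated.
D4: not dominated (best sample rate).
D5: not dominated (best accuracy).
D6: not dominated.
Pareto-optimal: D1, D3, D4, D5, D6 → 5.

5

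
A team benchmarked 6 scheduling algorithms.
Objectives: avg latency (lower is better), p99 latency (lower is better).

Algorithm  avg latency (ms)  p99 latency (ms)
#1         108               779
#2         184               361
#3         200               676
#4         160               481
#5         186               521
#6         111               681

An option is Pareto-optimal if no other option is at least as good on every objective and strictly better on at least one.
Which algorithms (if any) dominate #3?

#2, #4, #5

#2: avg latency 184≤200, p99 latency 361≤676 — dominates #3.
#4: avg latency 160≤200, p99 latency 481≤676 — dominates #3.
#5: avg latency 186≤200, p99 latency 521≤676 — dominates #3.
Others (#1, #6) are each worse than #3 on at least one objective.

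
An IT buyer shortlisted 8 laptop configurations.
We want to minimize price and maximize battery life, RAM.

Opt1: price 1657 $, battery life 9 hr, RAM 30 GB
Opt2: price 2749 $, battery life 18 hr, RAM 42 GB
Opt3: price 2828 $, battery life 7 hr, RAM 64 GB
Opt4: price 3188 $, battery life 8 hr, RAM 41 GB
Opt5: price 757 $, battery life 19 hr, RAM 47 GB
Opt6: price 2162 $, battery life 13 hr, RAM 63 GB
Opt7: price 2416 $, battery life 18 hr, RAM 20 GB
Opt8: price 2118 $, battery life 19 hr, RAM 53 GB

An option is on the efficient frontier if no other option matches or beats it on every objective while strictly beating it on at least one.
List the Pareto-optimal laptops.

Opt1: dominated by Opt5 (price 757≤1657, battery life 19≥9, RAM 47≥30).
Opt2: dominated by Opt5 (price 757≤2749, battery life 19≥18, RAM 47≥42).
Opt3: not dominated (best RAM).
Opt4: dominated by Opt2 (price 2749≤3188, battery life 18≥8, RAM 42≥41).
Opt5: not dominated (best price).
Opt6: not dominated.
Opt7: dominated by Opt5 (price 757≤2416, battery life 19≥18, RAM 47≥20).
Opt8: not dominated.

Opt3, Opt5, Opt6, Opt8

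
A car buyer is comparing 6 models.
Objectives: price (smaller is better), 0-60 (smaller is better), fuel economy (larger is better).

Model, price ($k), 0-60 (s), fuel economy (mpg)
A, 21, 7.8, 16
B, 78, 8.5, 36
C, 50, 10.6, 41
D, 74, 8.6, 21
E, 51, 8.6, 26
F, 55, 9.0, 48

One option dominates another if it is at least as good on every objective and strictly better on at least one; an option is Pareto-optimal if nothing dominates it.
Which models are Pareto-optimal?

A: not dominated (best price).
B: not dominated.
C: not dominated.
D: dominated by E (price 51≤74, 0-60 8.6≤8.6, fuel economy 26≥21).
E: not dominated.
F: not dominated (best fuel economy).

A, B, C, E, F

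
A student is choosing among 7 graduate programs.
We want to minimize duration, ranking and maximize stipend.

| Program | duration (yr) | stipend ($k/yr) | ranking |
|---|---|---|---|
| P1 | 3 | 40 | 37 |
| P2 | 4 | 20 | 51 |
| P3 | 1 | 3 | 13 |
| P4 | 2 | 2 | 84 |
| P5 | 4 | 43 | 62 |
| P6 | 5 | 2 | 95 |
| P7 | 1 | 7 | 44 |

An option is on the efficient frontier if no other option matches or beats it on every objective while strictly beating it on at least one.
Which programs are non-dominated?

P1: not dominated.
P2: dominated by P1 (duration 3≤4, stipend 40≥20, ranking 37≤51).
P3: not dominated (best ranking).
P4: dominated by P3 (duration 1≤2, stipend 3≥2, ranking 13≤84).
P5: not dominated (best stipend).
P6: dominated by P1 (duration 3≤5, stipend 40≥2, ranking 37≤95).
P7: not dominated.

P1, P3, P5, P7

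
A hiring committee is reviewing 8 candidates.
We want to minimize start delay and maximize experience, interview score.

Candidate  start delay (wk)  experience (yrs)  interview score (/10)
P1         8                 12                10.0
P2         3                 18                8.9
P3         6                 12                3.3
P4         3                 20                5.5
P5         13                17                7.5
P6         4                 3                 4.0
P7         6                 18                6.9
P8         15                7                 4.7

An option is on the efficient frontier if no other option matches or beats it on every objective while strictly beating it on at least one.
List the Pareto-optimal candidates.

P1: not dominated (best interview score).
P2: not dominated.
P3: dominated by P2 (start delay 3≤6, experience 18≥12, interview score 8.9≥3.3).
P4: not dominated (best experience).
P5: dominated by P2 (start delay 3≤13, experience 18≥17, interview score 8.9≥7.5).
P6: dominated by P2 (start delay 3≤4, experience 18≥3, interview score 8.9≥4.0).
P7: dominated by P2 (start delay 3≤6, experience 18≥18, interview score 8.9≥6.9).
P8: dominated by P1 (start delay 8≤15, experience 12≥7, interview score 10.0≥4.7).

P1, P2, P4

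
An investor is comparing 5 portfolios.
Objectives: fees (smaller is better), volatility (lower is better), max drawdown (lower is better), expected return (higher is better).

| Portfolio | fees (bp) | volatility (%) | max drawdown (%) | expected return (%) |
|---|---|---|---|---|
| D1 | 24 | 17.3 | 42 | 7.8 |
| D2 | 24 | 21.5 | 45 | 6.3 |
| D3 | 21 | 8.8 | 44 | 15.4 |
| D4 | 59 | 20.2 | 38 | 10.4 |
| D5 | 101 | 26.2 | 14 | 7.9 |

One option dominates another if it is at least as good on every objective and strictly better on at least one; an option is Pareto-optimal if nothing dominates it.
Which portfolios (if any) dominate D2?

D1: fees 24≤24, volatility 17.3≤21.5, max drawdown 42≤45, expected return 7.8≥6.3 — dominates D2.
D3: fees 21≤24, volatility 8.8≤21.5, max drawdown 44≤45, expected return 15.4≥6.3 — dominates D2.
Others (D4, D5) are each worse than D2 on at least one objective.

D1, D3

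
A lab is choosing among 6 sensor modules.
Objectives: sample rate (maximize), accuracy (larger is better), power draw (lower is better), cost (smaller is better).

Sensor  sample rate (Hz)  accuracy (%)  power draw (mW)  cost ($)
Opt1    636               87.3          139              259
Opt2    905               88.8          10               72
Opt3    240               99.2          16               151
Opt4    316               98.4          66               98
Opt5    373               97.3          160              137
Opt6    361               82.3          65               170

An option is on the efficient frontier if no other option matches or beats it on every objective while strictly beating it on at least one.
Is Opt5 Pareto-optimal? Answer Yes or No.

Opt1: worse on accuracy (87.3 vs 97.3).
Opt2: worse on accuracy (88.8 vs 97.3).
Opt3: worse on sample rate (240 vs 373).
Opt4: worse on sample rate (316 vs 373).
Opt6: worse on sample rate (361 vs 373).
No option is at least as good as Opt5 on every objective and strictly better on one.

Yes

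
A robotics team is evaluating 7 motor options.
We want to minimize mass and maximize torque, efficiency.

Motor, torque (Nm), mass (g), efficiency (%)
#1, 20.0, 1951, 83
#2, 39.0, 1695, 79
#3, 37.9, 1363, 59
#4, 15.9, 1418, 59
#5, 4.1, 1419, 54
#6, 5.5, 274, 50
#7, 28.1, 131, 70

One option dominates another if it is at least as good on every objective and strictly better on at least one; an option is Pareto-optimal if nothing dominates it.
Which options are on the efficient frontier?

#1: not dominated (best efficiency).
#2: not dominated (best torque).
#3: not dominated.
#4: dominated by #3 (torque 37.9≥15.9, mass 1363≤1418, efficiency 59≥59).
#5: dominated by #3 (torque 37.9≥4.1, mass 1363≤1419, efficiency 59≥54).
#6: dominated by #7 (torque 28.1≥5.5, mass 131≤274, efficiency 70≥50).
#7: not dominated (best mass).

#1, #2, #3, #7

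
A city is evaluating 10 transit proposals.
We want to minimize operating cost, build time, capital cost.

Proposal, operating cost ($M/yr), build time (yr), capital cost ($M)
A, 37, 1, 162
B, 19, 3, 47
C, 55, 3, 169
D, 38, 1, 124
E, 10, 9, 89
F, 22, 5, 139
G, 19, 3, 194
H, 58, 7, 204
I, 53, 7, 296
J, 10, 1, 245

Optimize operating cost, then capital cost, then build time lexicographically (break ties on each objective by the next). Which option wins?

First minimize operating cost: best is 10, kept {E, J}.
Then minimize capital cost: best is 89, kept {E}.

E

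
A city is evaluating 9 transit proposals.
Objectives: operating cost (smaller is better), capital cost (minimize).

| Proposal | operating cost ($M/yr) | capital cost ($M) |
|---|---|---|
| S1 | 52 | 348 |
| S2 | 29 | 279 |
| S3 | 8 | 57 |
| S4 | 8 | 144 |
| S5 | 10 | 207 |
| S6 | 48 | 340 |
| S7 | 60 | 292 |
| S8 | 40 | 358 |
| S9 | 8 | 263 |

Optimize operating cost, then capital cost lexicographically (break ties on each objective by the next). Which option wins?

S3

First minimize operating cost: best is 8, kept {S3, S4, S9}.
Then minimize capital cost: best is 57, kept {S3}.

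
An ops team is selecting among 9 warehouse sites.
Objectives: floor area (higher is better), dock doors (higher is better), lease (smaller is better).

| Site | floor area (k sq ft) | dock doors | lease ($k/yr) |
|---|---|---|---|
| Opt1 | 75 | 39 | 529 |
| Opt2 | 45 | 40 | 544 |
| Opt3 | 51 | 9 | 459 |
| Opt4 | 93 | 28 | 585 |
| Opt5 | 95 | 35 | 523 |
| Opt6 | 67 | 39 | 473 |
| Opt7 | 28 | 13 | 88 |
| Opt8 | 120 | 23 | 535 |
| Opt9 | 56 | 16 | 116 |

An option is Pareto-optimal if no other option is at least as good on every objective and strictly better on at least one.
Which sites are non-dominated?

Opt1, Opt2, Opt5, Opt6, Opt7, Opt8, Opt9

Opt1: not dominated.
Opt2: not dominated (best dock doors).
Opt3: dominated by Opt9 (floor area 56≥51, dock doors 16≥9, lease 116≤459).
Opt4: dominated by Opt5 (floor area 95≥93, dock doors 35≥28, lease 523≤585).
Opt5: not dominated.
Opt6: not dominated.
Opt7: not dominated (best lease).
Opt8: not dominated (best floor area).
Opt9: not dominated.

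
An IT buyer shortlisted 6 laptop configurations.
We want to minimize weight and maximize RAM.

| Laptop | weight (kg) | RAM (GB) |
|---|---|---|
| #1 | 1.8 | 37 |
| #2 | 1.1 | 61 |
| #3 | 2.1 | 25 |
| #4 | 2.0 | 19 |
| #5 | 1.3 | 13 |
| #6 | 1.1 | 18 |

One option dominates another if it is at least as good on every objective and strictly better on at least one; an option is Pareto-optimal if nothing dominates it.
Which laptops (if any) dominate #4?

#1, #2

#1: weight 1.8≤2.0, RAM 37≥19 — dominates #4.
#2: weight 1.1≤2.0, RAM 61≥19 — dominates #4.
Others (#3, #5, #6) are each worse than #4 on at least one objective.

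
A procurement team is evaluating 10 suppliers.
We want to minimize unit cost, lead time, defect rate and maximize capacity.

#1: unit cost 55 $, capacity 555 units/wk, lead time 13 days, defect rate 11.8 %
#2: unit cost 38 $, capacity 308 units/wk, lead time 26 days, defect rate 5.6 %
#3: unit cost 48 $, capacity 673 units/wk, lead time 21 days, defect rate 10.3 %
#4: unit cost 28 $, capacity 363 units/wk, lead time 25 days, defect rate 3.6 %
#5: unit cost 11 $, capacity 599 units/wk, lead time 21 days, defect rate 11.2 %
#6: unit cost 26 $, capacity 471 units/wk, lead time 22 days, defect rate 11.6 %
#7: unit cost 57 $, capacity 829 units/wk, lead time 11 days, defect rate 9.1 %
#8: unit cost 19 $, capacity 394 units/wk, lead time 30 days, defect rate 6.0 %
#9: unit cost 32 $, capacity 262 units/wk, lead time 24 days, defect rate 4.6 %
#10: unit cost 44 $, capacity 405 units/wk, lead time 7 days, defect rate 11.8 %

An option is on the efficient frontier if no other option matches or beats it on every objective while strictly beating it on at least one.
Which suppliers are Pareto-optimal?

#1, #3, #4, #5, #7, #8, #9, #10

#1: not dominated.
#2: dominated by #4 (unit cost 28≤38, capacity 363≥308, lead time 25≤26, defect rate 3.6≤5.6).
#3: not dominated.
#4: not dominated (best defect rate).
#5: not dominated (best unit cost).
#6: dominated by #5 (unit cost 11≤26, capacity 599≥471, lead time 21≤22, defect rate 11.2≤11.6).
#7: not dominated (best capacity).
#8: not dominated.
#9: not dominated.
#10: not dominated (best lead time).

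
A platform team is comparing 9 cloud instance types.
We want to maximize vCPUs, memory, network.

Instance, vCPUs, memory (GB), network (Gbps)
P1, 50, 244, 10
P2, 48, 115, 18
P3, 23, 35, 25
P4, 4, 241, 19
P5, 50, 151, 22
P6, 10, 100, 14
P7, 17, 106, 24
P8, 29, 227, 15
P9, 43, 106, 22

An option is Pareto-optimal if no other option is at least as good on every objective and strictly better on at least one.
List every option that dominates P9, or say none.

P5: vCPUs 50≥43, memory 151≥106, network 22≥22 — dominates P9.
Others (P1, P2, P3, P4, P6, P7, P8) are each worse than P9 on at least one objective.

P5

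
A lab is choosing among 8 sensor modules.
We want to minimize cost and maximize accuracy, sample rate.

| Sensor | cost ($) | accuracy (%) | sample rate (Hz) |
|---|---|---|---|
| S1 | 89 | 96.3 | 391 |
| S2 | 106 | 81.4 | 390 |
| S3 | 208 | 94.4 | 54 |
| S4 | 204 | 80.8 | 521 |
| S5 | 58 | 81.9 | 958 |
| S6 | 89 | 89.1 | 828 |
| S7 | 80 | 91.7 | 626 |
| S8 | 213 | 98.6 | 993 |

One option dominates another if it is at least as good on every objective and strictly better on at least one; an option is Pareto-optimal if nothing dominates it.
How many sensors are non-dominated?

S1: not dominated.
S2: dominated by S1 (cost 89≤106, accuracy 96.3≥81.4, sample rate 391≥390).
S3: dominated by S1 (cost 89≤208, accuracy 96.3≥94.4, sample rate 391≥54).
S4: dominated by S5 (cost 58≤204, accuracy 81.9≥80.8, sample rate 958≥521).
S5: not dominated (best cost).
S6: not dominated.
S7: not dominated.
S8: not dominated (best accuracy).
Pareto-optimal: S1, S5, S6, S7, S8 → 5.

5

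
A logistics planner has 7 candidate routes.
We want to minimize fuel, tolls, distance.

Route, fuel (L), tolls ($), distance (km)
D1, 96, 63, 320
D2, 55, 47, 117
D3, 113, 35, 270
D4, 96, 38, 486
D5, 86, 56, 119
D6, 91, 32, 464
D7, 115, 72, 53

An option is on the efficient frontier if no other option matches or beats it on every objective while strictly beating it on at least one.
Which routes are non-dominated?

D1: dominated by D2 (fuel 55≤96, tolls 47≤63, distance 117≤320).
D2: not dominated (best fuel).
D3: not dominated.
D4: dominated by D6 (fuel 91≤96, tolls 32≤38, distance 464≤486).
D5: dominated by D2 (fuel 55≤86, tolls 47≤56, distance 117≤119).
D6: not dominated (best tolls).
D7: not dominated (best distance).

D2, D3, D6, D7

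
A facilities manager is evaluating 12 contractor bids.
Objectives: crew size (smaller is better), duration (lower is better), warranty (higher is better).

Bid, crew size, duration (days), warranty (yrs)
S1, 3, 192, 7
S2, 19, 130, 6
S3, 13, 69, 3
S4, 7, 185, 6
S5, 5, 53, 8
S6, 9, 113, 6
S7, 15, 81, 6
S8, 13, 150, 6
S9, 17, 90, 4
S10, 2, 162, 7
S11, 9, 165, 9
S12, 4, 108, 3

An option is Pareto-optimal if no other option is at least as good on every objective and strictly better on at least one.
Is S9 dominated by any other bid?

Yes

S5 vs S9: crew size 5≤17, duration 53≤90, warranty 8≥4 — S5 is at least as good on every objective and strictly better on at least one, so S5 dominates S9.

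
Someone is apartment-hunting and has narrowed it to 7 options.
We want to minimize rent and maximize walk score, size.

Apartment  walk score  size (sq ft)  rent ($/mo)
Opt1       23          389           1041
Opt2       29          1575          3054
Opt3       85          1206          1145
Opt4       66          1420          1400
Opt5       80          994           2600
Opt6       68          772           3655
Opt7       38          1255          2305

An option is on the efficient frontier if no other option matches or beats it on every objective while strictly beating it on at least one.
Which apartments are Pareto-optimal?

Opt1: not dominated (best rent).
Opt2: not dominated (best size).
Opt3: not dominated (best walk score).
Opt4: not dominated.
Opt5: dominated by Opt3 (walk score 85≥80, size 1206≥994, rent 1145≤2600).
Opt6: dominated by Opt3 (walk score 85≥68, size 1206≥772, rent 1145≤3655).
Opt7: dominated by Opt4 (walk score 66≥38, size 1420≥1255, rent 1400≤2305).

Opt1, Opt2, Opt3, Opt4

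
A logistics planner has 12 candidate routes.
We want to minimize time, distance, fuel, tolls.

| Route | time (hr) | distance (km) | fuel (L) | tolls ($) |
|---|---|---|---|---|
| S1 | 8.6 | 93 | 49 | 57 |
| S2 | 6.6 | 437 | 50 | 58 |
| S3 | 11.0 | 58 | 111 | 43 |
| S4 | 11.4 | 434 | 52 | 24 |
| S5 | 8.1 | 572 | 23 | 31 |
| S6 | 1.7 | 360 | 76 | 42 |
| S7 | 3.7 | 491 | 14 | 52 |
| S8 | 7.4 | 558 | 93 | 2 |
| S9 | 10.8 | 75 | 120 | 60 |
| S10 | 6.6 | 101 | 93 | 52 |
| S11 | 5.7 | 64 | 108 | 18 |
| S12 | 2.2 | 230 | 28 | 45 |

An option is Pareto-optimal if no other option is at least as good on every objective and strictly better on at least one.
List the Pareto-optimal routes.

S1: not dominated.
S2: dominated by S12 (time 2.2≤6.6, distance 230≤437, fuel 28≤50, tolls 45≤58).
S3: not dominated (best distance).
S4: not dominated.
S5: not dominated.
S6: not dominated (best time).
S7: not dominated (best fuel).
S8: not dominated (best tolls).
S9: dominated by S11 (time 5.7≤10.8, distance 64≤75, fuel 108≤120, tolls 18≤60).
S10: not dominated.
S11: not dominated.
S12: not dominated.

S1, S3, S4, S5, S6, S7, S8, S10, S11, S12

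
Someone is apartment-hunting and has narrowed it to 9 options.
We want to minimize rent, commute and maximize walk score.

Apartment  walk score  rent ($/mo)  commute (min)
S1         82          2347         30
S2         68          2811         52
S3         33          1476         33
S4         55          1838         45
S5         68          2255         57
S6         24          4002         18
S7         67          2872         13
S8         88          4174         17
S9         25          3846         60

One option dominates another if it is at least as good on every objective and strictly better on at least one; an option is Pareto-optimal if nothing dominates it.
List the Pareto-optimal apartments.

S1: not dominated.
S2: dominated by S1 (walk score 82≥68, rent 2347≤2811, commute 30≤52).
S3: not dominated (best rent).
S4: not dominated.
S5: not dominated.
S6: dominated by S7 (walk score 67≥24, rent 2872≤4002, commute 13≤18).
S7: not dominated (best commute).
S8: not dominated (best walk score).
S9: dominated by S1 (walk score 82≥25, rent 2347≤3846, commute 30≤60).

S1, S3, S4, S5, S7, S8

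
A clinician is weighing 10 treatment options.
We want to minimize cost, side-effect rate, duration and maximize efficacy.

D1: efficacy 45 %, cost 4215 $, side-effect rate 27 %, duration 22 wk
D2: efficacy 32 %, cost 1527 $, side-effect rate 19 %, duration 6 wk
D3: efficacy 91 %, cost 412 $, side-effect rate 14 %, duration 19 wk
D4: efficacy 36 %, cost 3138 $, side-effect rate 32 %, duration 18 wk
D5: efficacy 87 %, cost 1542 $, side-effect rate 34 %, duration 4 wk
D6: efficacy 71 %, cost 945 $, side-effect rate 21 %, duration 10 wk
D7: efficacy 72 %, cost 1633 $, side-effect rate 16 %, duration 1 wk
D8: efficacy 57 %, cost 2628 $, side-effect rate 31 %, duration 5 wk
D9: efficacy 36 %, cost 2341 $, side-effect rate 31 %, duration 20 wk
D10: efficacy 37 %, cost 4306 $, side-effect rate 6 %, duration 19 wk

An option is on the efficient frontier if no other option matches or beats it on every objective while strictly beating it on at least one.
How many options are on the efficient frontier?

D1: dominated by D3 (efficacy 91≥45, cost 412≤4215, side-effect rate 14≤27, duration 19≤22).
D2: not dominated.
D3: not dominated (best efficacy).
D4: dominated by D6 (efficacy 71≥36, cost 945≤3138, side-effect rate 21≤32, duration 10≤18).
D5: not dominated.
D6: not dominated.
D7: not dominated (best duration).
D8: dominated by D7 (efficacy 72≥57, cost 1633≤2628, side-effect rate 16≤31, duration 1≤5).
D9: dominated by D3 (efficacy 91≥36, cost 412≤2341, side-effect rate 14≤31, duration 19≤20).
D10: not dominated (best side-effect rate).
Pareto-optimal: D2, D3, D5, D6, D7, D10 → 6.

6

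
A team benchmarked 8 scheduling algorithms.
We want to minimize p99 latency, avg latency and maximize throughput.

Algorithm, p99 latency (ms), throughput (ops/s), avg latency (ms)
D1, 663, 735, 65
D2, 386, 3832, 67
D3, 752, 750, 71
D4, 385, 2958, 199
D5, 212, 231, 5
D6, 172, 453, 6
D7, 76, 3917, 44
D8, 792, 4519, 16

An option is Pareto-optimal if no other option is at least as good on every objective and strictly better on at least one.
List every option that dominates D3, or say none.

D2: p99 latency 386≤752, throughput 3832≥750, avg latency 67≤71 — dominates D3.
D7: p99 latency 76≤752, throughput 3917≥750, avg latency 44≤71 — dominates D3.
Others (D1, D4, D5, D6, D8) are each worse than D3 on at least one objective.

D2, D7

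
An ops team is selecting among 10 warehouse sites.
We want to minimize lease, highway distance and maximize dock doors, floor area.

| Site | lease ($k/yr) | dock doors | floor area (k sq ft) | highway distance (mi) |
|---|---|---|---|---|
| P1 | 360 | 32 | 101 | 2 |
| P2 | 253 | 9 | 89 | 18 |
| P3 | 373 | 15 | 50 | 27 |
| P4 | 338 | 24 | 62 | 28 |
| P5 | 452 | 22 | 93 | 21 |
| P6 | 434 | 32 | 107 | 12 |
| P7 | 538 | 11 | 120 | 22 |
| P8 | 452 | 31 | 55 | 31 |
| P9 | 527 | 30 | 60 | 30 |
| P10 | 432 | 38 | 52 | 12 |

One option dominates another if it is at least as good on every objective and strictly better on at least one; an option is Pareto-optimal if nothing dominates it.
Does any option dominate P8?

P1 vs P8: lease 360≤452, dock doors 32≥31, floor area 101≥55, highway distance 2≤31 — P1 is at least as good on every objective and strictly better on at least one, so P1 dominates P8.

Yes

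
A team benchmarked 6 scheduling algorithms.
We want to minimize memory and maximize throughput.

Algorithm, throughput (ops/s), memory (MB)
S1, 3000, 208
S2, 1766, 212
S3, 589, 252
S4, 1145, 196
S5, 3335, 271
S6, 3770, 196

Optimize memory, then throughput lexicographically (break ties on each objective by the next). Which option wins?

First minimize memory: best is 196, kept {S4, S6}.
Then maximize throughput: best is 3770, kept {S6}.

S6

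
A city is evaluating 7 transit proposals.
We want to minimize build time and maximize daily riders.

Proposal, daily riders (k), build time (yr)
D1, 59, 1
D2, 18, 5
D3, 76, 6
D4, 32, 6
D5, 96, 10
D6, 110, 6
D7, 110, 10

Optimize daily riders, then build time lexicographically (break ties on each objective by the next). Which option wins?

First maximize daily riders: best is 110, kept {D6, D7}.
Then minimize build time: best is 6, kept {D6}.

D6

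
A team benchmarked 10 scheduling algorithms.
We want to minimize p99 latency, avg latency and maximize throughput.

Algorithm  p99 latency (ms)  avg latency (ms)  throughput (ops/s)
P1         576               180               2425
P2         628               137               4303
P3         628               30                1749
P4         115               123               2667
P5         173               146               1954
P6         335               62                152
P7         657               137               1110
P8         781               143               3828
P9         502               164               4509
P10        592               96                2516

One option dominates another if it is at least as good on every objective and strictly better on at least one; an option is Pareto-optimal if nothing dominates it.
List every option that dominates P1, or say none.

P4: p99 latency 115≤576, avg latency 123≤180, throughput 2667≥2425 — dominates P1.
P9: p99 latency 502≤576, avg latency 164≤180, throughput 4509≥2425 — dominates P1.
Others (P2, P3, P5, P6, P7, P8, P10) are each worse than P1 on at least one objective.

P4, P9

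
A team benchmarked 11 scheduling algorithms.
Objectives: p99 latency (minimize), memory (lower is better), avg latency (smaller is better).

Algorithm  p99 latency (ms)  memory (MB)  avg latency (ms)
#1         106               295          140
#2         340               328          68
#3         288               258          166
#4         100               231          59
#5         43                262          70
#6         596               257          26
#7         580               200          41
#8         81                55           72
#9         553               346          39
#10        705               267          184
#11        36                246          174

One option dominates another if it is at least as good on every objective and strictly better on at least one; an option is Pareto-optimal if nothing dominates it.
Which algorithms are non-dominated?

#1: dominated by #4 (p99 latency 100≤106, memory 231≤295, avg latency 59≤140).
#2: dominated by #4 (p99 latency 100≤340, memory 231≤328, avg latency 59≤68).
#3: dominated by #4 (p99 latency 100≤288, memory 231≤258, avg latency 59≤166).
#4: not dominated.
#5: not dominated.
#6: not dominated (best avg latency).
#7: not dominated.
#8: not dominated (best memory).
#9: not dominated.
#10: dominated by #3 (p99 latency 288≤705, memory 258≤267, avg latency 166≤184).
#11: not dominated (best p99 latency).

#4, #5, #6, #7, #8, #9, #11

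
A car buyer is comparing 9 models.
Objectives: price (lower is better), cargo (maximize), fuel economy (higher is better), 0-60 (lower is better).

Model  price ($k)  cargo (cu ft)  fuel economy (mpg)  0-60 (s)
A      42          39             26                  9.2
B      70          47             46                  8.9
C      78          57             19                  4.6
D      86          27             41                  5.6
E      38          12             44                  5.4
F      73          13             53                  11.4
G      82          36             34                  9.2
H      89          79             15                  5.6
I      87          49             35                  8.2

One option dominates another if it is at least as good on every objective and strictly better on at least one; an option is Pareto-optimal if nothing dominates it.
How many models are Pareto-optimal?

A: not dominated.
B: not dominated.
C: not dominated (best 0-60).
D: not dominated.
E: not dominated (best price).
F: not dominated (best fuel economy).
G: dominated by B (price 70≤82, cargo 47≥36, fuel economy 46≥34, 0-60 8.9≤9.2).
H: not dominated (best cargo).
I: not dominated.
Pareto-optimal: A, B, C, D, E, F, H, I → 8.

8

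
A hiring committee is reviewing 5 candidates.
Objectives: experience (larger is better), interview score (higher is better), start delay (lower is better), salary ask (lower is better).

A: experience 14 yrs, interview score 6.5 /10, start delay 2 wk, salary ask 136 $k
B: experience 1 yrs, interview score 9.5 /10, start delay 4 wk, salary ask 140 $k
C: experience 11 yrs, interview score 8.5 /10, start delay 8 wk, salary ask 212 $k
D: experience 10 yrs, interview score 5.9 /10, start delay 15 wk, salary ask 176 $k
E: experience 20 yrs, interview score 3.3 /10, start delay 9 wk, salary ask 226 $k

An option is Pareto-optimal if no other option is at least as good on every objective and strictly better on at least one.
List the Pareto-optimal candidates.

A: not dominated (best start delay).
B: not dominated (best interview score).
C: not dominated.
D: dominated by A (experience 14≥10, interview score 6.5≥5.9, start delay 2≤15, salary ask 136≤176).
E: not dominated (best experience).

A, B, C, E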